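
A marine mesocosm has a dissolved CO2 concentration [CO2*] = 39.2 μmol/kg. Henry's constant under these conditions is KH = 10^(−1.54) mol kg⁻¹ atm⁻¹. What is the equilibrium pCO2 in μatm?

KH = 10^(−1.54) = 2.884×10^-2 mol kg⁻¹ atm⁻¹
pCO2 = [CO2*]/KH = 39.2×10^-6 / 2.884×10^-2 = 1.36×10^-3 atm = 1360 μatm

pCO2 = 1360 μatm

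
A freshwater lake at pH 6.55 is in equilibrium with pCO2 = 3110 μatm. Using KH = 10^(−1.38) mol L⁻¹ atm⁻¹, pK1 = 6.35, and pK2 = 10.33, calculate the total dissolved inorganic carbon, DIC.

[CO2*] = KH · pCO2 = 10^(−1.38) × 3110×10^-6 = 1.296×10^-4 mol/L
α₀ = 1/(1 + K1/[H⁺] + K1K2/[H⁺]²) = 1/(1 + 10^+0.20 + 10^-3.58) = 0.3868
DIC = [CO2*]/α₀ = 1.296×10^-4 / 0.3868 = 0.335 mmol/L

DIC = 0.335 mmol/L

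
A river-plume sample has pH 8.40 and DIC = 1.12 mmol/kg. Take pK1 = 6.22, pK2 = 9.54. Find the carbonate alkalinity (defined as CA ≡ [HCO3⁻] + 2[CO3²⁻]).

CA = 1.19 mmol/kg

CA = [HCO3⁻] + 2[CO3²⁻] = (α₁ + 2α₂)·DIC
At pH 8.40: [H⁺]/K1 = 10^-2.18 = 0.0066069, K2/[H⁺] = 10^-1.14 = 0.072444
α₁ = 1/(1 + 0.0066069 + 0.072444) = 1/1.0791 = 0.9267; α₂ = α₁·K2/[H⁺] = 0.06714
α₁ + 2α₂ = 1.0610
CA = 1.0610 × 1.12 = 1.19 mmol/kg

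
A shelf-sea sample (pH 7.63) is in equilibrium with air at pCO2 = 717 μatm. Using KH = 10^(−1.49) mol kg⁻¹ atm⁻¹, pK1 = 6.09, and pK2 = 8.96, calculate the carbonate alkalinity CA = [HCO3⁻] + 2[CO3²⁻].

CA = 0.880 mmol/kg

[CO2*] = KH · pCO2 = 10^(−1.49) × 717×10^-6 = 2.320×10^-5 mol/kg
α₀ = 1/(1 + K1/[H⁺] + K1K2/[H⁺]²) = 1/(1 + 10^+1.54 + 10^+0.21) = 0.02681
DIC = [CO2*]/α₀ = 2.320×10^-5 / 0.02681 = 0.8653 mmol/kg
CA = (α₁ + 2α₂)·DIC = (0.9297 + 2×0.04349) × 0.8653 = 0.880 mmol/kg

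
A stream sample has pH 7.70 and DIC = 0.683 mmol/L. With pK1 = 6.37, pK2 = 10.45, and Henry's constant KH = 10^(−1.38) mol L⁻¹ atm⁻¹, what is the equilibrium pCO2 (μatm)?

α₀ = 1 / (1 + K1/[H⁺] + K1K2/[H⁺]²) = 1 / (1 + 10^+1.33 + 10^-1.42)
   = 1 / (1 + 21.380 + 0.038019) = 1/22.418 = 0.04461
[CO2*] = α₀ × DIC = 0.04461 × 0.683 = 0.03047 mmol/L
pCO2 = [CO2*]/KH = 3.047×10^-5 / 4.169×10^-2 = 731 μatm

pCO2 = 731 μatm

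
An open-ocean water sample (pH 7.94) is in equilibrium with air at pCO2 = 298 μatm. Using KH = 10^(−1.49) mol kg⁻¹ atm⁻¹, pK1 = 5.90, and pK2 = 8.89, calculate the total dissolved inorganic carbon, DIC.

[CO2*] = KH · pCO2 = 10^(−1.49) × 298×10^-6 = 9.643×10^-6 mol/kg
α₀ = 1/(1 + K1/[H⁺] + K1K2/[H⁺]²) = 1/(1 + 10^+2.04 + 10^+1.09) = 0.008133
DIC = [CO2*]/α₀ = 9.643×10^-6 / 0.008133 = 1.19 mmol/kg

DIC = 1.19 mmol/kg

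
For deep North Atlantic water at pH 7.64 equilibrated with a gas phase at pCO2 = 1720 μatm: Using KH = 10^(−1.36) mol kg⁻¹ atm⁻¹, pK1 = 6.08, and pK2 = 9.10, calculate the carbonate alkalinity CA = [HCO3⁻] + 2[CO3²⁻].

[CO2*] = KH · pCO2 = 10^(−1.36) × 1720×10^-6 = 7.508×10^-5 mol/kg
α₀ = 1/(1 + K1/[H⁺] + K1K2/[H⁺]²) = 1/(1 + 10^+1.56 + 10^+0.10) = 0.02593
DIC = [CO2*]/α₀ = 7.508×10^-5 / 0.02593 = 2.896 mmol/kg
CA = (α₁ + 2α₂)·DIC = (0.9414 + 2×0.03264) × 2.896 = 2.92 mmol/kg

CA = 2.92 mmol/kg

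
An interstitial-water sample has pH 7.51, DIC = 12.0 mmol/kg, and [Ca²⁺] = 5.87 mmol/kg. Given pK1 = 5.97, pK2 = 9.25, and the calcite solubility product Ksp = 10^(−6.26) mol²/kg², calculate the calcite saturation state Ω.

α₂ = 1 / (1 + [H⁺]/K2 + [H⁺]²/(K1K2)) = 1 / (1 + 10^+1.74 + 10^+0.20)
   = 1 / (1 + 54.954 + 1.5849) = 1/57.539 = 0.01738
[CO3²⁻] = α₂ × DIC = 0.01738 × 12.0 = 0.2086 mmol/kg
Ksp = 10^(−6.26) = 5.495×10^-7
Ω = [Ca²⁺][CO3²⁻]/Ksp = (5.87×10^-3)(2.086×10^-4) / 5.495×10^-7 = 2.23

Ω = 2.23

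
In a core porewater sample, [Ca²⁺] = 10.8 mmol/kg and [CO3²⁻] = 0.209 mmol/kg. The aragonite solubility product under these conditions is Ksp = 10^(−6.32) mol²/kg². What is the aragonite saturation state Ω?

Ω = 4.72

Ksp = 10^(−6.32) = 4.786×10^-7
Ω = [Ca²⁺][CO3²⁻]/Ksp = (10.8×10^-3)(0.209×10^-3) / 4.786×10^-7 = 4.72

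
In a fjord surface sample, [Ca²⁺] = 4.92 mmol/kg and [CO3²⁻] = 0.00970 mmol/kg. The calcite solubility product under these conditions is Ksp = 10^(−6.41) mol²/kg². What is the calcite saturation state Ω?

Ω = 0.123

Ksp = 10^(−6.41) = 3.890×10^-7
Ω = [Ca²⁺][CO3²⁻]/Ksp = (4.92×10^-3)(0.00970×10^-3) / 3.890×10^-7 = 0.123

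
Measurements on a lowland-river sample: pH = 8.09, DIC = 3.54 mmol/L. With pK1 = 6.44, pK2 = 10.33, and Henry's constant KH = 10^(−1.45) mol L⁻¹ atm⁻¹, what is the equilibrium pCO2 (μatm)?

α₀ = 1 / (1 + K1/[H⁺] + K1K2/[H⁺]²) = 1 / (1 + 10^+1.65 + 10^-0.59)
   = 1 / (1 + 44.668 + 0.25704) = 1/45.925 = 0.02177
[CO2*] = α₀ × DIC = 0.02177 × 3.54 = 0.07708 mmol/L
pCO2 = [CO2*]/KH = 7.708×10^-5 / 3.548×10^-2 = 2170 μatm

pCO2 = 2170 μatm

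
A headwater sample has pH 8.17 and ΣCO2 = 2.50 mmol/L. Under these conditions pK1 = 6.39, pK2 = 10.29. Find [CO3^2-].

α₂ = 1 / (1 + [H⁺]/K2 + [H⁺]²/(K1K2)) = 1 / (1 + 10^+2.12 + 10^+0.34)
   = 1 / (1 + 131.83 + 2.1878) = 1/135.01 = 0.007407
[CO3²⁻] = α₂ × DIC = 0.007407 × 2.50 = 0.0185 mmol/L = 18.5 μmol/L

[CO3²⁻] = 18.5 μmol/L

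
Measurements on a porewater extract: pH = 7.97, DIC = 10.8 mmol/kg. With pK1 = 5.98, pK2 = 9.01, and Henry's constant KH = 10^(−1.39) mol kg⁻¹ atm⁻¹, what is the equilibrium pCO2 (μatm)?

α₀ = 1 / (1 + K1/[H⁺] + K1K2/[H⁺]²) = 1 / (1 + 10^+1.99 + 10^+0.95)
   = 1 / (1 + 97.724 + 8.9125) = 1/107.64 = 0.009291
[CO2*] = α₀ × DIC = 0.009291 × 10.8 = 0.1003 mmol/kg
pCO2 = [CO2*]/KH = 1.003×10^-4 / 4.074×10^-2 = 2460 μatm

pCO2 = 2460 μatm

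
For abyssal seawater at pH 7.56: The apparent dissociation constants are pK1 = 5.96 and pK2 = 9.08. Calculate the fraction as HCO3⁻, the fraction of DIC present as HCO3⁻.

α₁ = 1 / (1 + [H⁺]/K1 + K2/[H⁺]) = 1 / (1 + 10^-1.60 + 10^-1.52)
   = 1 / (1 + 0.025119 + 0.030200) = 1/1.0553 = 0.9476

α₁ = 0.948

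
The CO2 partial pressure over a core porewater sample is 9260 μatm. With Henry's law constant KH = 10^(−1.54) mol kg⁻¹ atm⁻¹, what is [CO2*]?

[CO2*] = 267 μmol/kg

KH = 10^(−1.54) = 2.884×10^-2 mol kg⁻¹ atm⁻¹
[CO2*] = KH · pCO2 = 2.884×10^-2 × 9260×10^-6 atm = 2.67×10^-4 mol/kg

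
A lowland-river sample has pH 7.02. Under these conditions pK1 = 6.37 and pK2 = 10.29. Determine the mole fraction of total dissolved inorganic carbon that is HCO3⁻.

α₁ = 0.817

α₁ = 1 / (1 + [H⁺]/K1 + K2/[H⁺]) = 1 / (1 + 10^-0.65 + 10^-3.27)
   = 1 / (1 + 0.22387 + 0.00053703) = 1/1.2244 = 0.8167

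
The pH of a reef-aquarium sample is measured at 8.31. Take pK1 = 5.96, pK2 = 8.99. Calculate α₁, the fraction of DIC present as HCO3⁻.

α₁ = 0.824

α₁ = 1 / (1 + [H⁺]/K1 + K2/[H⁺]) = 1 / (1 + 10^-2.35 + 10^-0.68)
   = 1 / (1 + 0.0044668 + 0.20893) = 1/1.2134 = 0.8241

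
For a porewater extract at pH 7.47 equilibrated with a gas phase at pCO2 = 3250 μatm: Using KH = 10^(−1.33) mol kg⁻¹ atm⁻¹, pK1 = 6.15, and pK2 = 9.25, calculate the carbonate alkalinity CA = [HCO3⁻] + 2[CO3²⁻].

CA = 3.28 mmol/kg

[CO2*] = KH · pCO2 = 10^(−1.33) × 3250×10^-6 = 1.520×10^-4 mol/kg
α₀ = 1/(1 + K1/[H⁺] + K1K2/[H⁺]²) = 1/(1 + 10^+1.32 + 10^-0.46) = 0.04496
DIC = [CO2*]/α₀ = 1.520×10^-4 / 0.04496 = 3.381 mmol/kg
CA = (α₁ + 2α₂)·DIC = (0.9394 + 2×0.01559) × 3.381 = 3.28 mmol/kg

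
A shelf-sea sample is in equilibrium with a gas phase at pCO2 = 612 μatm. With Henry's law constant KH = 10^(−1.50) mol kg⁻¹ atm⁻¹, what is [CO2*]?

KH = 10^(−1.50) = 3.162×10^-2 mol kg⁻¹ atm⁻¹
[CO2*] = KH · pCO2 = 3.162×10^-2 × 612×10^-6 atm = 1.94×10^-5 mol/kg

[CO2*] = 19.4 μmol/kg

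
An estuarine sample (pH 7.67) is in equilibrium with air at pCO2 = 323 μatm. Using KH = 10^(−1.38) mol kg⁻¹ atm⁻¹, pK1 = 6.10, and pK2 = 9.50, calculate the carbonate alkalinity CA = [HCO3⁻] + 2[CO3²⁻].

[CO2*] = KH · pCO2 = 10^(−1.38) × 323×10^-6 = 1.346×10^-5 mol/kg
α₀ = 1/(1 + K1/[H⁺] + K1K2/[H⁺]²) = 1/(1 + 10^+1.57 + 10^-0.26) = 0.02584
DIC = [CO2*]/α₀ = 1.346×10^-5 / 0.02584 = 0.5211 mmol/kg
CA = (α₁ + 2α₂)·DIC = (0.9600 + 2×0.01420) × 0.5211 = 0.515 mmol/kg

CA = 0.515 mmol/kg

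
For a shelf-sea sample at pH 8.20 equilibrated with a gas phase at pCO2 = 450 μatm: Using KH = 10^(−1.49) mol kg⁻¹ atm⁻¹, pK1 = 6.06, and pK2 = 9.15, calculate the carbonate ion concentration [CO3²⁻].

[CO3²⁻] = 0.226 mmol/kg

[CO2*] = KH · pCO2 = 10^(−1.49) × 450×10^-6 = 1.456×10^-5 mol/kg
α₀ = 1/(1 + K1/[H⁺] + K1K2/[H⁺]²) = 1/(1 + 10^+2.14 + 10^+1.19) = 0.006471
DIC = [CO2*]/α₀ = 1.456×10^-5 / 0.006471 = 2.250 mmol/kg
[CO3²⁻] = α₂·DIC; α₂ = 0.1002, so [CO3²⁻] = 0.1002 × 2.250 = 0.226 mmol/kg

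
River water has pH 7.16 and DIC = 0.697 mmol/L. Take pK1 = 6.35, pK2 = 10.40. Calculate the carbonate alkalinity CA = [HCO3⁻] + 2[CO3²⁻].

CA = [HCO3⁻] + 2[CO3²⁻] = (α₁ + 2α₂)·DIC
At pH 7.16: [H⁺]/K1 = 10^-0.81 = 0.15488, K2/[H⁺] = 10^-3.24 = 0.00057544
α₁ = 1/(1 + 0.15488 + 0.00057544) = 1/1.1555 = 0.8655; α₂ = α₁·K2/[H⁺] = 0.0004980
α₁ + 2α₂ = 0.8665
CA = 0.8665 × 0.697 = 0.604 mmol/L

CA = 0.604 mmol/L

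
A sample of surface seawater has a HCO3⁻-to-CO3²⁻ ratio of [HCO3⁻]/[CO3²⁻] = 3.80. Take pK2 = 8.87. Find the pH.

pH = 8.29

From K2 = [H⁺][CO3²⁻]/[HCO3⁻]:  pH = pK2 − log₁₀([HCO3⁻]/[CO3²⁻])
log₁₀(3.80) = +0.580
pH = 8.87 − (+0.580) = 8.29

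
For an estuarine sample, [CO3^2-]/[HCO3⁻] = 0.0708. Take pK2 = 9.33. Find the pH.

From K2 = [H⁺][CO3^2-]/[HCO3⁻]:  pH = pK2 + log₁₀([CO3^2-]/[HCO3⁻])
log₁₀(0.0708) = -1.150
pH = 9.33 + (-1.150) = 8.18

pH = 8.18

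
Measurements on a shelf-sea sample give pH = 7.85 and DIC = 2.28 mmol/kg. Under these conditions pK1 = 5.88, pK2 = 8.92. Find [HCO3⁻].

[HCO3⁻] = 2.08 mmol/kg

α₁ = 1 / (1 + [H⁺]/K1 + K2/[H⁺]) = 1 / (1 + 10^-1.97 + 10^-1.07)
   = 1 / (1 + 0.010715 + 0.085114) = 1/1.0958 = 0.9126
[HCO3⁻] = α₁ × DIC = 0.9126 × 2.28 = 2.08 mmol/kg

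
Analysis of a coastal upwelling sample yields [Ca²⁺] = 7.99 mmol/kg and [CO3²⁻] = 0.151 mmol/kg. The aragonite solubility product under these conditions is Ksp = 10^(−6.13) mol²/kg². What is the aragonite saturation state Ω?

Ksp = 10^(−6.13) = 7.413×10^-7
Ω = [Ca²⁺][CO3²⁻]/Ksp = (7.99×10^-3)(0.151×10^-3) / 7.413×10^-7 = 1.63

Ω = 1.63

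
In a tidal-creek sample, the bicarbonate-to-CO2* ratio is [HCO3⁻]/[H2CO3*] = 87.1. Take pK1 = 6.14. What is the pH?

pH = 8.08

From K1 = [H⁺][HCO3⁻]/[H2CO3*]:  pH = pK1 + log₁₀([HCO3⁻]/[H2CO3*])
log₁₀(87.1) = +1.940
pH = 6.14 + (+1.940) = 8.08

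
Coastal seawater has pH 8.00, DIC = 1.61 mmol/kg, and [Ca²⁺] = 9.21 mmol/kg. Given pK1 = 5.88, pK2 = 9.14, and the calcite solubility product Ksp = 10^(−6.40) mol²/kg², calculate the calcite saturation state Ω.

Ω = 2.50

α₂ = 1 / (1 + [H⁺]/K2 + [H⁺]²/(K1K2)) = 1 / (1 + 10^+1.14 + 10^-0.98)
   = 1 / (1 + 13.804 + 0.10471) = 1/14.909 = 0.06708
[CO3²⁻] = α₂ × DIC = 0.06708 × 1.61 = 0.1080 mmol/kg
Ksp = 10^(−6.40) = 3.981×10^-7
Ω = [Ca²⁺][CO3²⁻]/Ksp = (9.21×10^-3)(1.080×10^-4) / 3.981×10^-7 = 2.50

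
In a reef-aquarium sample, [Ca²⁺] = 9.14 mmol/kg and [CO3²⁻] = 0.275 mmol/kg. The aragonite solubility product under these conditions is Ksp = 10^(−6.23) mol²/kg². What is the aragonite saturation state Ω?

Ω = 4.27

Ksp = 10^(−6.23) = 5.888×10^-7
Ω = [Ca²⁺][CO3²⁻]/Ksp = (9.14×10^-3)(0.275×10^-3) / 5.888×10^-7 = 4.27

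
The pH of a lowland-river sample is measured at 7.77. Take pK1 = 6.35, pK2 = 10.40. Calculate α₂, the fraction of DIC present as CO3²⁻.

α₂ = 1 / (1 + [H⁺]/K2 + [H⁺]²/(K1K2)) = 1 / (1 + 10^+2.63 + 10^+1.21)
   = 1 / (1 + 426.58 + 16.218) = 1/443.80 = 0.002253

α₂ = 0.00225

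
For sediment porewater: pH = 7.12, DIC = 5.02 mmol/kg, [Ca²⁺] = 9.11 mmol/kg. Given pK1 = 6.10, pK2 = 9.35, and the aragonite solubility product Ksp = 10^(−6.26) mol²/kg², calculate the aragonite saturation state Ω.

Ω = 0.445

α₂ = 1 / (1 + [H⁺]/K2 + [H⁺]²/(K1K2)) = 1 / (1 + 10^+2.23 + 10^+1.21)
   = 1 / (1 + 169.82 + 16.218) = 1/187.04 = 0.005346
[CO3²⁻] = α₂ × DIC = 0.005346 × 5.02 = 0.02684 mmol/kg
Ksp = 10^(−6.26) = 5.495×10^-7
Ω = [Ca²⁺][CO3²⁻]/Ksp = (9.11×10^-3)(2.684×10^-5) / 5.495×10^-7 = 0.445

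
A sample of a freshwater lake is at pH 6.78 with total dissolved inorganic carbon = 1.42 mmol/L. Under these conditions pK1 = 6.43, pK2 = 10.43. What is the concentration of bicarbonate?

[HCO3⁻] = 0.981 mmol/L

α₁ = 1 / (1 + [H⁺]/K1 + K2/[H⁺]) = 1 / (1 + 10^-0.35 + 10^-3.65)
   = 1 / (1 + 0.44668 + 0.00022387) = 1/1.4469 = 0.6911
[HCO3⁻] = α₁ × DIC = 0.6911 × 1.42 = 0.981 mmol/L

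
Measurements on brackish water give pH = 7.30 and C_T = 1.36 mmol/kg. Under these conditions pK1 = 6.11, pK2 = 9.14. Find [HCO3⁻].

α₁ = 1 / (1 + [H⁺]/K1 + K2/[H⁺]) = 1 / (1 + 10^-1.19 + 10^-1.84)
   = 1 / (1 + 0.064565 + 0.014454) = 1/1.0790 = 0.9268
[HCO3⁻] = α₁ × DIC = 0.9268 × 1.36 = 1.26 mmol/kg

[HCO3⁻] = 1.26 mmol/kg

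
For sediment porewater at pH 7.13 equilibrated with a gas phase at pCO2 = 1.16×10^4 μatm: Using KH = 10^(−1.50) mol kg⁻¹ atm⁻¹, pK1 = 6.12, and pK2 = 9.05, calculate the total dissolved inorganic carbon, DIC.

DIC = 4.17 mmol/kg

[CO2*] = KH · pCO2 = 10^(−1.50) × 1.16×10^4×10^-6 = 3.668×10^-4 mol/kg
α₀ = 1/(1 + K1/[H⁺] + K1K2/[H⁺]²) = 1/(1 + 10^+1.01 + 10^-0.91) = 0.08806
DIC = [CO2*]/α₀ = 3.668×10^-4 / 0.08806 = 4.17 mmol/kg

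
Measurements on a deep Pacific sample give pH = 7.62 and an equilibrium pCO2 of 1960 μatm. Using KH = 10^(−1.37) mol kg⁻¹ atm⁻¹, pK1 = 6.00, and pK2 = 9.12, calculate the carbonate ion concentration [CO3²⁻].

[CO2*] = KH · pCO2 = 10^(−1.37) × 1960×10^-6 = 8.361×10^-5 mol/kg
α₀ = 1/(1 + K1/[H⁺] + K1K2/[H⁺]²) = 1/(1 + 10^+1.62 + 10^+0.12) = 0.02272
DIC = [CO2*]/α₀ = 8.361×10^-5 / 0.02272 = 3.679 mmol/kg
[CO3²⁻] = α₂·DIC; α₂ = 0.02996, so [CO3²⁻] = 0.02996 × 3.679 = 0.110 mmol/kg

[CO3²⁻] = 0.110 mmol/kg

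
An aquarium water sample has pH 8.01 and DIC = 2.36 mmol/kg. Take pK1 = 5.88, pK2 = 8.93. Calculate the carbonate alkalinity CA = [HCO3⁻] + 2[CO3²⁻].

CA = [HCO3⁻] + 2[CO3²⁻] = (α₁ + 2α₂)·DIC
At pH 8.01: [H⁺]/K1 = 10^-2.13 = 0.0074131, K2/[H⁺] = 10^-0.92 = 0.12023
α₁ = 1/(1 + 0.0074131 + 0.12023) = 1/1.1276 = 0.8868; α₂ = α₁·K2/[H⁺] = 0.1066
α₁ + 2α₂ = 1.1000
CA = 1.1000 × 2.36 = 2.60 mmol/kg

CA = 2.60 mmol/kg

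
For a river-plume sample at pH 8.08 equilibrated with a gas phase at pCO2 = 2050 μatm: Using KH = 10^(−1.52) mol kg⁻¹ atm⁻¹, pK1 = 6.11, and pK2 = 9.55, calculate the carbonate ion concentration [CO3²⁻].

[CO3²⁻] = 0.196 mmol/kg

[CO2*] = KH · pCO2 = 10^(−1.52) × 2050×10^-6 = 6.191×10^-5 mol/kg
α₀ = 1/(1 + K1/[H⁺] + K1K2/[H⁺]²) = 1/(1 + 10^+1.97 + 10^+0.50) = 0.01026
DIC = [CO2*]/α₀ = 6.191×10^-5 / 0.01026 = 6.035 mmol/kg
[CO3²⁻] = α₂·DIC; α₂ = 0.03244, so [CO3²⁻] = 0.03244 × 6.035 = 0.196 mmol/kg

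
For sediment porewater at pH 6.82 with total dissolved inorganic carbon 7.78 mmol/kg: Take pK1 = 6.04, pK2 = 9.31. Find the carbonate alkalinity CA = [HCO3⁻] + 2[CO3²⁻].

CA = 6.70 mmol/kg

CA = [HCO3⁻] + 2[CO3²⁻] = (α₁ + 2α₂)·DIC
At pH 6.82: [H⁺]/K1 = 10^-0.78 = 0.16596, K2/[H⁺] = 10^-2.49 = 0.0032359
α₁ = 1/(1 + 0.16596 + 0.0032359) = 1/1.1692 = 0.8553; α₂ = α₁·K2/[H⁺] = 0.002768
α₁ + 2α₂ = 0.8608
CA = 0.8608 × 7.78 = 6.70 mmol/kg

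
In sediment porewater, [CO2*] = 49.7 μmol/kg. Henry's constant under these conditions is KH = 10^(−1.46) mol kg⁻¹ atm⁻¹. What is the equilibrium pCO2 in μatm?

KH = 10^(−1.46) = 3.467×10^-2 mol kg⁻¹ atm⁻¹
pCO2 = [CO2*]/KH = 49.7×10^-6 / 3.467×10^-2 = 1.43×10^-3 atm = 1430 μatm

pCO2 = 1430 μatm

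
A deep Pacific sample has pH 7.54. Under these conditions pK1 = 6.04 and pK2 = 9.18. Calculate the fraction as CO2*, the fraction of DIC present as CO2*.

α₀ = 1 / (1 + K1/[H⁺] + K1K2/[H⁺]²) = 1 / (1 + 10^+1.50 + 10^-0.14)
   = 1 / (1 + 31.623 + 0.72444) = 1/33.347 = 0.02999

α₀ = 0.0300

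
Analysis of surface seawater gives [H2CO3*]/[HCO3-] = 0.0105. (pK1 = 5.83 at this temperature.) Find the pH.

From K1 = [H⁺][HCO3-]/[H2CO3*]:  pH = pK1 − log₁₀([H2CO3*]/[HCO3-])
log₁₀(0.0105) = -1.979
pH = 5.83 − (-1.979) = 7.81

pH = 7.81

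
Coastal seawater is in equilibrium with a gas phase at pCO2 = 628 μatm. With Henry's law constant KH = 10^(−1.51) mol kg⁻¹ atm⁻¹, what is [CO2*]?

[CO2*] = 19.4 μmol/kg

KH = 10^(−1.51) = 3.090×10^-2 mol kg⁻¹ atm⁻¹
[CO2*] = KH · pCO2 = 3.090×10^-2 × 628×10^-6 atm = 1.94×10^-5 mol/kg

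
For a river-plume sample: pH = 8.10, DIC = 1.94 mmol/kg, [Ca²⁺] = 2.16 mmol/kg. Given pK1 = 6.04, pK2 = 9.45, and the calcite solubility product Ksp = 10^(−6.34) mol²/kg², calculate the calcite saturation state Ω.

Ω = 0.389

α₂ = 1 / (1 + [H⁺]/K2 + [H⁺]²/(K1K2)) = 1 / (1 + 10^+1.35 + 10^-0.71)
   = 1 / (1 + 22.387 + 0.19498) = 1/23.582 = 0.04240
[CO3²⁻] = α₂ × DIC = 0.04240 × 1.94 = 0.08227 mmol/kg
Ksp = 10^(−6.34) = 4.571×10^-7
Ω = [Ca²⁺][CO3²⁻]/Ksp = (2.16×10^-3)(8.227×10^-5) / 4.571×10^-7 = 0.389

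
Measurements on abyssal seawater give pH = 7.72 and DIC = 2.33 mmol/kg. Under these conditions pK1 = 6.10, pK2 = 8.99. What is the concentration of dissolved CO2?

α₀ = 1 / (1 + K1/[H⁺] + K1K2/[H⁺]²) = 1 / (1 + 10^+1.62 + 10^+0.35)
   = 1 / (1 + 41.687 + 2.2387) = 1/44.926 = 0.02226
[CO2*] = α₀ × DIC = 0.02226 × 2.33 = 0.0519 mmol/kg

[CO2*] = 0.0519 mmol/kg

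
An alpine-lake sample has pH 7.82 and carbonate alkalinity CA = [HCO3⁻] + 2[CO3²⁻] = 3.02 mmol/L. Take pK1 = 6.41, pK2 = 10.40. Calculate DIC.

DIC = 3.13 mmol/L

CA = [HCO3⁻] + 2[CO3²⁻] = (α₁ + 2α₂)·DIC
At pH 7.82: [H⁺]/K1 = 10^-1.41 = 0.038905, K2/[H⁺] = 10^-2.58 = 0.0026303
α₁ = 1/(1 + 0.038905 + 0.0026303) = 1/1.0415 = 0.9601; α₂ = α₁·K2/[H⁺] = 0.002525
α₁ + 2α₂ = 0.9652
DIC = CA / (α₁ + 2α₂) = 3.02 / 0.9652 = 3.13 mmol/L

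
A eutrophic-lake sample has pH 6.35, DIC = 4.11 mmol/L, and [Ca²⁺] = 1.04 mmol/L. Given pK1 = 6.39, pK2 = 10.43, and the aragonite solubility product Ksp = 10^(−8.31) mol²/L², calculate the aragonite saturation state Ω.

Ω = 0.0346

α₂ = 1 / (1 + [H⁺]/K2 + [H⁺]²/(K1K2)) = 1 / (1 + 10^+4.08 + 10^+4.12)
   = 1 / (1 + 1.2023×10^4 + 1.3183×10^4) = 1/2.5206×10^4 = 3.967×10^-5
[CO3²⁻] = α₂ × DIC = 3.967×10^-5 × 4.11 = 0.0001631 mmol/L = 0.1631 μmol/L
Ksp = 10^(−8.31) = 4.898×10^-9
Ω = [Ca²⁺][CO3²⁻]/Ksp = (1.04×10^-3)(1.631×10^-7) / 4.898×10^-9 = 0.0346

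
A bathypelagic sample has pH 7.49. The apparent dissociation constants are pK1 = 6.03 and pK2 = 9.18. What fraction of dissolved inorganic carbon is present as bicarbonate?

α₁ = 0.948

α₁ = 1 / (1 + [H⁺]/K1 + K2/[H⁺]) = 1 / (1 + 10^-1.46 + 10^-1.69)
   = 1 / (1 + 0.034674 + 0.020417) = 1/1.0551 = 0.9478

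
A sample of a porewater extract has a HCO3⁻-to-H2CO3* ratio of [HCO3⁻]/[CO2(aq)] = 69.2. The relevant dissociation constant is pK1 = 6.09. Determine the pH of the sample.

pH = 7.93

From K1 = [H⁺][HCO3⁻]/[CO2(aq)]:  pH = pK1 + log₁₀([HCO3⁻]/[CO2(aq)])
log₁₀(69.2) = +1.840
pH = 6.09 + (+1.840) = 7.93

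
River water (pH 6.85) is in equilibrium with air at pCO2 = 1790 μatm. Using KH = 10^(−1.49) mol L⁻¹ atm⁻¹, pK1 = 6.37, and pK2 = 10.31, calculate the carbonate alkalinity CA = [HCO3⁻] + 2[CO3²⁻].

[CO2*] = KH · pCO2 = 10^(−1.49) × 1790×10^-6 = 5.792×10^-5 mol/L
α₀ = 1/(1 + K1/[H⁺] + K1K2/[H⁺]²) = 1/(1 + 10^+0.48 + 10^-2.98) = 0.2487
DIC = [CO2*]/α₀ = 5.792×10^-5 / 0.2487 = 0.2329 mmol/L
CA = (α₁ + 2α₂)·DIC = (0.7510 + 2×0.0002604) × 0.2329 = 0.175 mmol/L

CA = 0.175 mmol/L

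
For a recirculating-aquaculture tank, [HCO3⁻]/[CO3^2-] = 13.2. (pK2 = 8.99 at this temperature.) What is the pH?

From K2 = [H⁺][CO3^2-]/[HCO3⁻]:  pH = pK2 − log₁₀([HCO3⁻]/[CO3^2-])
log₁₀(13.2) = +1.121
pH = 8.99 − (+1.121) = 7.87

pH = 7.87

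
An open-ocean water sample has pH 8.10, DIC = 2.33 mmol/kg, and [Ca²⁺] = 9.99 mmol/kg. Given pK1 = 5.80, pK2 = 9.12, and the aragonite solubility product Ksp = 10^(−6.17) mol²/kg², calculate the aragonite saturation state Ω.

α₂ = 1 / (1 + [H⁺]/K2 + [H⁺]²/(K1K2)) = 1 / (1 + 10^+1.02 + 10^-1.28)
   = 1 / (1 + 10.471 + 0.052481) = 1/11.524 = 0.08678
[CO3²⁻] = α₂ × DIC = 0.08678 × 2.33 = 0.2022 mmol/kg
Ksp = 10^(−6.17) = 6.761×10^-7
Ω = [Ca²⁺][CO3²⁻]/Ksp = (9.99×10^-3)(2.022×10^-4) / 6.761×10^-7 = 2.99

Ω = 2.99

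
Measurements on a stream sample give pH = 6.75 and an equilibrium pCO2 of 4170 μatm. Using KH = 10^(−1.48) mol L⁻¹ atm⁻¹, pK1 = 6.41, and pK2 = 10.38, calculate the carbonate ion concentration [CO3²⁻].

[CO2*] = KH · pCO2 = 10^(−1.48) × 4170×10^-6 = 1.381×10^-4 mol/L
α₀ = 1/(1 + K1/[H⁺] + K1K2/[H⁺]²) = 1/(1 + 10^+0.34 + 10^-3.29) = 0.3136
DIC = [CO2*]/α₀ = 1.381×10^-4 / 0.3136 = 0.4402 mmol/L
[CO3²⁻] = α₂·DIC; α₂ = 0.0001609, so [CO3²⁻] = 0.0001609 × 0.4402 = 7.08×10^-5 mmol/L = 0.0708 μmol/L

[CO3²⁻] = 0.0708 μmol/L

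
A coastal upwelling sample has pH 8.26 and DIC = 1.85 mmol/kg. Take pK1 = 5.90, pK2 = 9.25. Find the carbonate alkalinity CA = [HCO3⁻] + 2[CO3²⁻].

CA = 2.01 mmol/kg

CA = [HCO3⁻] + 2[CO3²⁻] = (α₁ + 2α₂)·DIC
At pH 8.26: [H⁺]/K1 = 10^-2.36 = 0.0043652, K2/[H⁺] = 10^-0.99 = 0.10233
α₁ = 1/(1 + 0.0043652 + 0.10233) = 1/1.1067 = 0.9036; α₂ = α₁·K2/[H⁺] = 0.09246
α₁ + 2α₂ = 1.0885
CA = 1.0885 × 1.85 = 2.01 mmol/kg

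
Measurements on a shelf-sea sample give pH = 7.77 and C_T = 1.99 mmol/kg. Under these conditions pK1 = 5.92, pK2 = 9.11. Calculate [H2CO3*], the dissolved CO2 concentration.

[CO2*] = 0.0265 mmol/kg

α₀ = 1 / (1 + K1/[H⁺] + K1K2/[H⁺]²) = 1 / (1 + 10^+1.85 + 10^+0.51)
   = 1 / (1 + 70.795 + 3.2359) = 1/75.031 = 0.01333
[CO2*] = α₀ × DIC = 0.01333 × 1.99 = 0.0265 mmol/kg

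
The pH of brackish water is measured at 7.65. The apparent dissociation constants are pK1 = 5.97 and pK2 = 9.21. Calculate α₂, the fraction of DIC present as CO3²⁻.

α₂ = 1 / (1 + [H⁺]/K2 + [H⁺]²/(K1K2)) = 1 / (1 + 10^+1.56 + 10^-0.12)
   = 1 / (1 + 36.308 + 0.75858) = 1/38.066 = 0.02627

α₂ = 0.0263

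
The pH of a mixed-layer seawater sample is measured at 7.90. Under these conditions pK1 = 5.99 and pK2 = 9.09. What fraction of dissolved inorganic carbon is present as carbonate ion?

α₂ = 1 / (1 + [H⁺]/K2 + [H⁺]²/(K1K2)) = 1 / (1 + 10^+1.19 + 10^-0.72)
   = 1 / (1 + 15.488 + 0.19055) = 1/16.679 = 0.05996

α₂ = 0.0600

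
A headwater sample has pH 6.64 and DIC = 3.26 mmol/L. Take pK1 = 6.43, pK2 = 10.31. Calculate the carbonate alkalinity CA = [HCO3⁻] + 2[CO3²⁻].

CA = 2.02 mmol/L

CA = [HCO3⁻] + 2[CO3²⁻] = (α₁ + 2α₂)·DIC
At pH 6.64: [H⁺]/K1 = 10^-0.21 = 0.61660, K2/[H⁺] = 10^-3.67 = 0.00021380
α₁ = 1/(1 + 0.61660 + 0.00021380) = 1/1.6168 = 0.6185; α₂ = α₁·K2/[H⁺] = 0.0001322
α₁ + 2α₂ = 0.6188
CA = 0.6188 × 3.26 = 2.02 mmol/L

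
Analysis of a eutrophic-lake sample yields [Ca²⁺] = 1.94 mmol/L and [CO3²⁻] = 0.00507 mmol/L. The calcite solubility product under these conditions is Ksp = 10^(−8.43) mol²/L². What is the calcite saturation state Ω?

Ω = 2.65

Ksp = 10^(−8.43) = 3.715×10^-9
Ω = [Ca²⁺][CO3²⁻]/Ksp = (1.94×10^-3)(0.00507×10^-3) / 3.715×10^-9 = 2.65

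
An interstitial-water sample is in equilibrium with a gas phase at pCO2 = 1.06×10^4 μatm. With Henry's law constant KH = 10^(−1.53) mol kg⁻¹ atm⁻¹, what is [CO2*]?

[CO2*] = 313 μmol/kg

KH = 10^(−1.53) = 2.951×10^-2 mol kg⁻¹ atm⁻¹
[CO2*] = KH · pCO2 = 2.951×10^-2 × 1.06×10^4×10^-6 atm = 3.13×10^-4 mol/kg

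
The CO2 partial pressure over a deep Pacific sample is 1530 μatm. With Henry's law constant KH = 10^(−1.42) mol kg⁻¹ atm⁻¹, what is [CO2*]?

KH = 10^(−1.42) = 3.802×10^-2 mol kg⁻¹ atm⁻¹
[CO2*] = KH · pCO2 = 3.802×10^-2 × 1530×10^-6 atm = 5.82×10^-5 mol/kg

[CO2*] = 58.2 μmol/kg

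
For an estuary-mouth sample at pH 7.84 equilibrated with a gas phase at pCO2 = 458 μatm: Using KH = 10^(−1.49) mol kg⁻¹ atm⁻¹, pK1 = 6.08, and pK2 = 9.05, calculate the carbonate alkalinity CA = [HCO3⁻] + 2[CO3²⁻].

[CO2*] = KH · pCO2 = 10^(−1.49) × 458×10^-6 = 1.482×10^-5 mol/kg
α₀ = 1/(1 + K1/[H⁺] + K1K2/[H⁺]²) = 1/(1 + 10^+1.76 + 10^+0.55) = 0.01611
DIC = [CO2*]/α₀ = 1.482×10^-5 / 0.01611 = 0.9202 mmol/kg
CA = (α₁ + 2α₂)·DIC = (0.9268 + 2×0.05714) × 0.9202 = 0.958 mmol/kg

CA = 0.958 mmol/kg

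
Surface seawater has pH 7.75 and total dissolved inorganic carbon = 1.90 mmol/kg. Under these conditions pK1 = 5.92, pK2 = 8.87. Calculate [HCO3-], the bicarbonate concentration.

α₁ = 1 / (1 + [H⁺]/K1 + K2/[H⁺]) = 1 / (1 + 10^-1.83 + 10^-1.12)
   = 1 / (1 + 0.014791 + 0.075858) = 1/1.0906 = 0.9169
[HCO3⁻] = α₁ × DIC = 0.9169 × 1.90 = 1.74 mmol/kg

[HCO3⁻] = 1.74 mmol/kg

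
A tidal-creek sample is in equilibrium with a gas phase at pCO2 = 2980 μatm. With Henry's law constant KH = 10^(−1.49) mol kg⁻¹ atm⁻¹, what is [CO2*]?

KH = 10^(−1.49) = 3.236×10^-2 mol kg⁻¹ atm⁻¹
[CO2*] = KH · pCO2 = 3.236×10^-2 × 2980×10^-6 atm = 9.64×10^-5 mol/kg

[CO2*] = 96.4 μmol/kg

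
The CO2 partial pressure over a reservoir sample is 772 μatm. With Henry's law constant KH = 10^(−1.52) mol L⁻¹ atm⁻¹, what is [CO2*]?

KH = 10^(−1.52) = 3.020×10^-2 mol L⁻¹ atm⁻¹
[CO2*] = KH · pCO2 = 3.020×10^-2 × 772×10^-6 atm = 2.33×10^-5 mol/L

[CO2*] = 23.3 μmol/L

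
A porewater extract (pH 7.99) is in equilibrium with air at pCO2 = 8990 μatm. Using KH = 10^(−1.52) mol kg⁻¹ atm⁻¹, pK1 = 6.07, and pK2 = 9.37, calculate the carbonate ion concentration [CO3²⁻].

[CO2*] = KH · pCO2 = 10^(−1.52) × 8990×10^-6 = 2.715×10^-4 mol/kg
α₀ = 1/(1 + K1/[H⁺] + K1K2/[H⁺]²) = 1/(1 + 10^+1.92 + 10^+0.54) = 0.01141
DIC = [CO2*]/α₀ = 2.715×10^-4 / 0.01141 = 23.79 mmol/kg
[CO3²⁻] = α₂·DIC; α₂ = 0.03956, so [CO3²⁻] = 0.03956 × 23.79 = 0.941 mmol/kg

[CO3²⁻] = 0.941 mmol/kg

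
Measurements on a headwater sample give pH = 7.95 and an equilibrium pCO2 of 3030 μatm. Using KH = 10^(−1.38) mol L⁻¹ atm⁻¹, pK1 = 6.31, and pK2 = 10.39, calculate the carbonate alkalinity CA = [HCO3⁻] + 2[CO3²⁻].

[CO2*] = KH · pCO2 = 10^(−1.38) × 3030×10^-6 = 1.263×10^-4 mol/L
α₀ = 1/(1 + K1/[H⁺] + K1K2/[H⁺]²) = 1/(1 + 10^+1.64 + 10^-0.80) = 0.02232
DIC = [CO2*]/α₀ = 1.263×10^-4 / 0.02232 = 5.660 mmol/L
CA = (α₁ + 2α₂)·DIC = (0.9741 + 2×0.003537) × 5.660 = 5.55 mmol/L

CA = 5.55 mmol/L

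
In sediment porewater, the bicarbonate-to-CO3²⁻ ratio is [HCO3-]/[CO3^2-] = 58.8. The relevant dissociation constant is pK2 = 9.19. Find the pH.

From K2 = [H⁺][CO3^2-]/[HCO3-]:  pH = pK2 − log₁₀([HCO3-]/[CO3^2-])
log₁₀(58.8) = +1.769
pH = 9.19 − (+1.769) = 7.42

pH = 7.42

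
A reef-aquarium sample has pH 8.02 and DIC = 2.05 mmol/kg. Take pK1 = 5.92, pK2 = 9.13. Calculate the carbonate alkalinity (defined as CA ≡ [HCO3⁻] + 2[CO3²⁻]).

CA = 2.18 mmol/kg

CA = [HCO3⁻] + 2[CO3²⁻] = (α₁ + 2α₂)·DIC
At pH 8.02: [H⁺]/K1 = 10^-2.10 = 0.0079433, K2/[H⁺] = 10^-1.11 = 0.077625
α₁ = 1/(1 + 0.0079433 + 0.077625) = 1/1.0856 = 0.9212; α₂ = α₁·K2/[H⁺] = 0.07151
α₁ + 2α₂ = 1.0642
CA = 1.0642 × 2.05 = 2.18 mmol/kg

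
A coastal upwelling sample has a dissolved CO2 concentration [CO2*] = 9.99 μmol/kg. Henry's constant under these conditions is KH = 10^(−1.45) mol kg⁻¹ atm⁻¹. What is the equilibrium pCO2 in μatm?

pCO2 = 282 μatm

KH = 10^(−1.45) = 3.548×10^-2 mol kg⁻¹ atm⁻¹
pCO2 = [CO2*]/KH = 9.99×10^-6 / 3.548×10^-2 = 2.82×10^-4 atm = 282 μatm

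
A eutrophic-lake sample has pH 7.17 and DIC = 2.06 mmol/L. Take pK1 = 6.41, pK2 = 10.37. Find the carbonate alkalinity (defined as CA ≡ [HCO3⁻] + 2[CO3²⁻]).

CA = [HCO3⁻] + 2[CO3²⁻] = (α₁ + 2α₂)·DIC
At pH 7.17: [H⁺]/K1 = 10^-0.76 = 0.17378, K2/[H⁺] = 10^-3.20 = 0.00063096
α₁ = 1/(1 + 0.17378 + 0.00063096) = 1/1.1744 = 0.8515; α₂ = α₁·K2/[H⁺] = 0.0005373
α₁ + 2α₂ = 0.8526
CA = 0.8526 × 2.06 = 1.76 mmol/L

CA = 1.76 mmol/L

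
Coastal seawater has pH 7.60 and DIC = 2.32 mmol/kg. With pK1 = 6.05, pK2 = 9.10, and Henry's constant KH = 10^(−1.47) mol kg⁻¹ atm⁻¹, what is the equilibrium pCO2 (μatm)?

pCO2 = 1820 μatm

α₀ = 1 / (1 + K1/[H⁺] + K1K2/[H⁺]²) = 1 / (1 + 10^+1.55 + 10^+0.05)
   = 1 / (1 + 35.481 + 1.1220) = 1/37.603 = 0.02659
[CO2*] = α₀ × DIC = 0.02659 × 2.32 = 0.06170 mmol/kg
pCO2 = [CO2*]/KH = 6.170×10^-5 / 3.388×10^-2 = 1820 μatm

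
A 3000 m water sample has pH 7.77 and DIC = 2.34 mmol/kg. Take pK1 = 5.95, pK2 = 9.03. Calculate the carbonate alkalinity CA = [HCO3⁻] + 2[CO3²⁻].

CA = [HCO3⁻] + 2[CO3²⁻] = (α₁ + 2α₂)·DIC
At pH 7.77: [H⁺]/K1 = 10^-1.82 = 0.015136, K2/[H⁺] = 10^-1.26 = 0.054954
α₁ = 1/(1 + 0.015136 + 0.054954) = 1/1.0701 = 0.9345; α₂ = α₁·K2/[H⁺] = 0.05135
α₁ + 2α₂ = 1.0372
CA = 1.0372 × 2.34 = 2.43 mmol/kg

CA = 2.43 mmol/kg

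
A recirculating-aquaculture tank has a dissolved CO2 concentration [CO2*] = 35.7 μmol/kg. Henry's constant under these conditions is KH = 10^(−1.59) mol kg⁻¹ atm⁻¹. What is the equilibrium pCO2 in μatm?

pCO2 = 1390 μatm

KH = 10^(−1.59) = 2.570×10^-2 mol kg⁻¹ atm⁻¹
pCO2 = [CO2*]/KH = 35.7×10^-6 / 2.570×10^-2 = 1.39×10^-3 atm = 1390 μatm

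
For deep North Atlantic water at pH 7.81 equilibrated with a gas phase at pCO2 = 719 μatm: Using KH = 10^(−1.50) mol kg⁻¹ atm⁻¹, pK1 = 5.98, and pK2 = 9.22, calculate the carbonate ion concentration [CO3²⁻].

[CO3²⁻] = 0.0598 mmol/kg

[CO2*] = KH · pCO2 = 10^(−1.50) × 719×10^-6 = 2.274×10^-5 mol/kg
α₀ = 1/(1 + K1/[H⁺] + K1K2/[H⁺]²) = 1/(1 + 10^+1.83 + 10^+0.42) = 0.01404
DIC = [CO2*]/α₀ = 2.274×10^-5 / 0.01404 = 1.620 mmol/kg
[CO3²⁻] = α₂·DIC; α₂ = 0.03692, so [CO3²⁻] = 0.03692 × 1.620 = 0.0598 mmol/kg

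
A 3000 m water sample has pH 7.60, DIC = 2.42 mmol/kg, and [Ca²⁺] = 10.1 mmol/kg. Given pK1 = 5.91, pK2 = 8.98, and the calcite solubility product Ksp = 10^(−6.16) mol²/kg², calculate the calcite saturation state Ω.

Ω = 1.39

α₂ = 1 / (1 + [H⁺]/K2 + [H⁺]²/(K1K2)) = 1 / (1 + 10^+1.38 + 10^-0.31)
   = 1 / (1 + 23.988 + 0.48978) = 1/25.478 = 0.03925
[CO3²⁻] = α₂ × DIC = 0.03925 × 2.42 = 0.09498 mmol/kg
Ksp = 10^(−6.16) = 6.918×10^-7
Ω = [Ca²⁺][CO3²⁻]/Ksp = (10.1×10^-3)(9.498×10^-5) / 6.918×10^-7 = 1.39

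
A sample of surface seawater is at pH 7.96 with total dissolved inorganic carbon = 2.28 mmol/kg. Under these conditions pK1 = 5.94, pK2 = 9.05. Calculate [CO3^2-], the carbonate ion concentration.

α₂ = 1 / (1 + [H⁺]/K2 + [H⁺]²/(K1K2)) = 1 / (1 + 10^+1.09 + 10^-0.93)
   = 1 / (1 + 12.303 + 0.11749) = 1/13.420 = 0.07451
[CO3²⁻] = α₂ × DIC = 0.07451 × 2.28 = 0.170 mmol/kg

[CO3²⁻] = 0.170 mmol/kg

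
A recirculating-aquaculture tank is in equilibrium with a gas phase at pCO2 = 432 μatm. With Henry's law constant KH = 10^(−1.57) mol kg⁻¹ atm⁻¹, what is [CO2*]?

KH = 10^(−1.57) = 2.692×10^-2 mol kg⁻¹ atm⁻¹
[CO2*] = KH · pCO2 = 2.692×10^-2 × 432×10^-6 atm = 1.16×10^-5 mol/kg

[CO2*] = 11.6 μmol/kg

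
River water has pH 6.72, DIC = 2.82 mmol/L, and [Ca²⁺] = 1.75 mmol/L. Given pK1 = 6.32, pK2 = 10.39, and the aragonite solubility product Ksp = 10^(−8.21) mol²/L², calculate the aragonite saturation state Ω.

α₂ = 1 / (1 + [H⁺]/K2 + [H⁺]²/(K1K2)) = 1 / (1 + 10^+3.67 + 10^+3.27)
   = 1 / (1 + 4677.4 + 1862.1) = 1/6540.4 = 0.0001529
[CO3²⁻] = α₂ × DIC = 0.0001529 × 2.82 = 0.0004312 mmol/L = 0.4312 μmol/L
Ksp = 10^(−8.21) = 6.166×10^-9
Ω = [Ca²⁺][CO3²⁻]/Ksp = (1.75×10^-3)(4.312×10^-7) / 6.166×10^-9 = 0.122

Ω = 0.122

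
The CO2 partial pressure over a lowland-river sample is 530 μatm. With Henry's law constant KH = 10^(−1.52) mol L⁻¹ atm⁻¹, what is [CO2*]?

KH = 10^(−1.52) = 3.020×10^-2 mol L⁻¹ atm⁻¹
[CO2*] = KH · pCO2 = 3.020×10^-2 × 530×10^-6 atm = 1.60×10^-5 mol/L

[CO2*] = 16.0 μmol/L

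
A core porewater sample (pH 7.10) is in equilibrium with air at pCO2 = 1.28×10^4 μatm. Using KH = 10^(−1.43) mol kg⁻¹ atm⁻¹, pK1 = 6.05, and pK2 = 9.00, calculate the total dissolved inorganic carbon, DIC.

DIC = 5.88 mmol/kg

[CO2*] = KH · pCO2 = 10^(−1.43) × 1.28×10^4×10^-6 = 4.756×10^-4 mol/kg
α₀ = 1/(1 + K1/[H⁺] + K1K2/[H⁺]²) = 1/(1 + 10^+1.05 + 10^-0.85) = 0.08090
DIC = [CO2*]/α₀ = 4.756×10^-4 / 0.08090 = 5.88 mmol/kg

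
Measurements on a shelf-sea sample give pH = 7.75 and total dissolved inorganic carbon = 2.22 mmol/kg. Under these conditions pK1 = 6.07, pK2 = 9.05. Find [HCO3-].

[HCO3⁻] = 2.07 mmol/kg

α₁ = 1 / (1 + [H⁺]/K1 + K2/[H⁺]) = 1 / (1 + 10^-1.68 + 10^-1.30)
   = 1 / (1 + 0.020893 + 0.050119) = 1/1.0710 = 0.9337
[HCO3⁻] = α₁ × DIC = 0.9337 × 2.22 = 2.07 mmol/kg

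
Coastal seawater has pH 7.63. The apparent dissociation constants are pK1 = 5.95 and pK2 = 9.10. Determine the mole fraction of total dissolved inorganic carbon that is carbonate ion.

α₂ = 1 / (1 + [H⁺]/K2 + [H⁺]²/(K1K2)) = 1 / (1 + 10^+1.47 + 10^-0.21)
   = 1 / (1 + 29.512 + 0.61660) = 1/31.129 = 0.03212

α₂ = 0.0321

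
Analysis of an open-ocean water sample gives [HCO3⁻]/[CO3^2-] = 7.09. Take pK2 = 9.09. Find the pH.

From K2 = [H⁺][CO3^2-]/[HCO3⁻]:  pH = pK2 − log₁₀([HCO3⁻]/[CO3^2-])
log₁₀(7.09) = +0.851
pH = 9.09 − (+0.851) = 8.24

pH = 8.24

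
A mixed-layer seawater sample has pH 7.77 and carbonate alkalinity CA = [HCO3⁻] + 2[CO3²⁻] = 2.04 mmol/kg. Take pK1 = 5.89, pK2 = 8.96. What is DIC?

CA = [HCO3⁻] + 2[CO3²⁻] = (α₁ + 2α₂)·DIC
At pH 7.77: [H⁺]/K1 = 10^-1.88 = 0.013183, K2/[H⁺] = 10^-1.19 = 0.064565
α₁ = 1/(1 + 0.013183 + 0.064565) = 1/1.0777 = 0.9279; α₂ = α₁·K2/[H⁺] = 0.05991
α₁ + 2α₂ = 1.0477
DIC = CA / (α₁ + 2α₂) = 2.04 / 1.0477 = 1.95 mmol/kg

DIC = 1.95 mmol/kg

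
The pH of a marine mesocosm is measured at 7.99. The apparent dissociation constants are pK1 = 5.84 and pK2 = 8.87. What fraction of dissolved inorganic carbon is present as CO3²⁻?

α₂ = 1 / (1 + [H⁺]/K2 + [H⁺]²/(K1K2)) = 1 / (1 + 10^+0.88 + 10^-1.27)
   = 1 / (1 + 7.5858 + 0.053703) = 1/8.6395 = 0.1157

α₂ = 0.116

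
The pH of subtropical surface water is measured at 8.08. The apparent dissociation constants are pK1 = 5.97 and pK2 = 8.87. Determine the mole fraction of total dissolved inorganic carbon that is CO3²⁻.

α₂ = 1 / (1 + [H⁺]/K2 + [H⁺]²/(K1K2)) = 1 / (1 + 10^+0.79 + 10^-1.32)
   = 1 / (1 + 6.1660 + 0.047863) = 1/7.2138 = 0.1386

α₂ = 0.139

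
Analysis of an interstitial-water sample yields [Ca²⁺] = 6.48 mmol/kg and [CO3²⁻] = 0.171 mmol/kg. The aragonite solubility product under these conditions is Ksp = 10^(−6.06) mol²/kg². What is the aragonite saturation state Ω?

Ω = 1.27

Ksp = 10^(−6.06) = 8.710×10^-7
Ω = [Ca²⁺][CO3²⁻]/Ksp = (6.48×10^-3)(0.171×10^-3) / 8.710×10^-7 = 1.27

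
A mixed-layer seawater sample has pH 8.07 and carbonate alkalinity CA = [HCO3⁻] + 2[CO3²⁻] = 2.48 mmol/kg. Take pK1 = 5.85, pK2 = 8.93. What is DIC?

DIC = 2.22 mmol/kg

CA = [HCO3⁻] + 2[CO3²⁻] = (α₁ + 2α₂)·DIC
At pH 8.07: [H⁺]/K1 = 10^-2.22 = 0.0060256, K2/[H⁺] = 10^-0.86 = 0.13804
α₁ = 1/(1 + 0.0060256 + 0.13804) = 1/1.1441 = 0.8741; α₂ = α₁·K2/[H⁺] = 0.1207
α₁ + 2α₂ = 1.1154
DIC = CA / (α₁ + 2α₂) = 2.48 / 1.1154 = 2.22 mmol/kg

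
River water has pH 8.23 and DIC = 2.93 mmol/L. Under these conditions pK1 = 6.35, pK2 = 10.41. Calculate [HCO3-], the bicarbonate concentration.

[HCO3⁻] = 2.87 mmol/L

α₁ = 1 / (1 + [H⁺]/K1 + K2/[H⁺]) = 1 / (1 + 10^-1.88 + 10^-2.18)
   = 1 / (1 + 0.013183 + 0.0066069) = 1/1.0198 = 0.9806
[HCO3⁻] = α₁ × DIC = 0.9806 × 2.93 = 2.87 mmol/L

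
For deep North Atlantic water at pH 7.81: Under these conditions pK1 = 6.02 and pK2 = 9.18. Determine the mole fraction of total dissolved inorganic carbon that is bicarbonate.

α₁ = 0.944

α₁ = 1 / (1 + [H⁺]/K1 + K2/[H⁺]) = 1 / (1 + 10^-1.79 + 10^-1.37)
   = 1 / (1 + 0.016218 + 0.042658) = 1/1.0589 = 0.9444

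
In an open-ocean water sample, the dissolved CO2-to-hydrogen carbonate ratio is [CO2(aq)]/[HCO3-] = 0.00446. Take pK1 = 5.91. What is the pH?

From K1 = [H⁺][HCO3-]/[CO2(aq)]:  pH = pK1 − log₁₀([CO2(aq)]/[HCO3-])
log₁₀(0.00446) = -2.351
pH = 5.91 − (-2.351) = 8.26

pH = 8.26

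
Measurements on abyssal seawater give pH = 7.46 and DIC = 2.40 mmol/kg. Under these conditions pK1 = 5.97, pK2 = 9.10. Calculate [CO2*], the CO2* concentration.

α₀ = 1 / (1 + K1/[H⁺] + K1K2/[H⁺]²) = 1 / (1 + 10^+1.49 + 10^-0.15)
   = 1 / (1 + 30.903 + 0.70795) = 1/32.611 = 0.03066
[CO2*] = α₀ × DIC = 0.03066 × 2.40 = 0.0736 mmol/kg

[CO2*] = 0.0736 mmol/kg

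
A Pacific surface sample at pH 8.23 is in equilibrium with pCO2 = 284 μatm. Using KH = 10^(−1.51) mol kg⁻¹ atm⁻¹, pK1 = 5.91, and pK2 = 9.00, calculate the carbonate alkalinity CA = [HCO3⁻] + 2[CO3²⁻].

CA = 2.46 mmol/kg

[CO2*] = KH · pCO2 = 10^(−1.51) × 284×10^-6 = 8.776×10^-6 mol/kg
α₀ = 1/(1 + K1/[H⁺] + K1K2/[H⁺]²) = 1/(1 + 10^+2.32 + 10^+1.55) = 0.004075
DIC = [CO2*]/α₀ = 8.776×10^-6 / 0.004075 = 2.154 mmol/kg
CA = (α₁ + 2α₂)·DIC = (0.8513 + 2×0.1446) × 2.154 = 2.46 mmol/kg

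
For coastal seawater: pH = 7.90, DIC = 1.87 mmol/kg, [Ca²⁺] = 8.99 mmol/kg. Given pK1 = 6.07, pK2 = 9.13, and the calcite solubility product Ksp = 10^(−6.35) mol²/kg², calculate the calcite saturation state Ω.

Ω = 2.06

α₂ = 1 / (1 + [H⁺]/K2 + [H⁺]²/(K1K2)) = 1 / (1 + 10^+1.23 + 10^-0.60)
   = 1 / (1 + 16.982 + 0.25119) = 1/18.234 = 0.05484
[CO3²⁻] = α₂ × DIC = 0.05484 × 1.87 = 0.1026 mmol/kg
Ksp = 10^(−6.35) = 4.467×10^-7
Ω = [Ca²⁺][CO3²⁻]/Ksp = (8.99×10^-3)(1.026×10^-4) / 4.467×10^-7 = 2.06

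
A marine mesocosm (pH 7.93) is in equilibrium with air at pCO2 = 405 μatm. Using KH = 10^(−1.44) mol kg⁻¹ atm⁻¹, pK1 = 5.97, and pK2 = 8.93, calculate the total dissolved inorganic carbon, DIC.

[CO2*] = KH · pCO2 = 10^(−1.44) × 405×10^-6 = 1.470×10^-5 mol/kg
α₀ = 1/(1 + K1/[H⁺] + K1K2/[H⁺]²) = 1/(1 + 10^+1.96 + 10^+0.96) = 0.009870
DIC = [CO2*]/α₀ = 1.470×10^-5 / 0.009870 = 1.49 mmol/kg

DIC = 1.49 mmol/kg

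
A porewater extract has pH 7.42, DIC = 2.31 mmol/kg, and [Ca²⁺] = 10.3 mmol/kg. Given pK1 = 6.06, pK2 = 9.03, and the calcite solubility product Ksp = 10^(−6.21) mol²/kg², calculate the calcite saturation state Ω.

Ω = 0.887

α₂ = 1 / (1 + [H⁺]/K2 + [H⁺]²/(K1K2)) = 1 / (1 + 10^+1.61 + 10^+0.25)
   = 1 / (1 + 40.738 + 1.7783) = 1/43.516 = 0.02298
[CO3²⁻] = α₂ × DIC = 0.02298 × 2.31 = 0.05308 mmol/kg
Ksp = 10^(−6.21) = 6.166×10^-7
Ω = [Ca²⁺][CO3²⁻]/Ksp = (10.3×10^-3)(5.308×10^-5) / 6.166×10^-7 = 0.887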